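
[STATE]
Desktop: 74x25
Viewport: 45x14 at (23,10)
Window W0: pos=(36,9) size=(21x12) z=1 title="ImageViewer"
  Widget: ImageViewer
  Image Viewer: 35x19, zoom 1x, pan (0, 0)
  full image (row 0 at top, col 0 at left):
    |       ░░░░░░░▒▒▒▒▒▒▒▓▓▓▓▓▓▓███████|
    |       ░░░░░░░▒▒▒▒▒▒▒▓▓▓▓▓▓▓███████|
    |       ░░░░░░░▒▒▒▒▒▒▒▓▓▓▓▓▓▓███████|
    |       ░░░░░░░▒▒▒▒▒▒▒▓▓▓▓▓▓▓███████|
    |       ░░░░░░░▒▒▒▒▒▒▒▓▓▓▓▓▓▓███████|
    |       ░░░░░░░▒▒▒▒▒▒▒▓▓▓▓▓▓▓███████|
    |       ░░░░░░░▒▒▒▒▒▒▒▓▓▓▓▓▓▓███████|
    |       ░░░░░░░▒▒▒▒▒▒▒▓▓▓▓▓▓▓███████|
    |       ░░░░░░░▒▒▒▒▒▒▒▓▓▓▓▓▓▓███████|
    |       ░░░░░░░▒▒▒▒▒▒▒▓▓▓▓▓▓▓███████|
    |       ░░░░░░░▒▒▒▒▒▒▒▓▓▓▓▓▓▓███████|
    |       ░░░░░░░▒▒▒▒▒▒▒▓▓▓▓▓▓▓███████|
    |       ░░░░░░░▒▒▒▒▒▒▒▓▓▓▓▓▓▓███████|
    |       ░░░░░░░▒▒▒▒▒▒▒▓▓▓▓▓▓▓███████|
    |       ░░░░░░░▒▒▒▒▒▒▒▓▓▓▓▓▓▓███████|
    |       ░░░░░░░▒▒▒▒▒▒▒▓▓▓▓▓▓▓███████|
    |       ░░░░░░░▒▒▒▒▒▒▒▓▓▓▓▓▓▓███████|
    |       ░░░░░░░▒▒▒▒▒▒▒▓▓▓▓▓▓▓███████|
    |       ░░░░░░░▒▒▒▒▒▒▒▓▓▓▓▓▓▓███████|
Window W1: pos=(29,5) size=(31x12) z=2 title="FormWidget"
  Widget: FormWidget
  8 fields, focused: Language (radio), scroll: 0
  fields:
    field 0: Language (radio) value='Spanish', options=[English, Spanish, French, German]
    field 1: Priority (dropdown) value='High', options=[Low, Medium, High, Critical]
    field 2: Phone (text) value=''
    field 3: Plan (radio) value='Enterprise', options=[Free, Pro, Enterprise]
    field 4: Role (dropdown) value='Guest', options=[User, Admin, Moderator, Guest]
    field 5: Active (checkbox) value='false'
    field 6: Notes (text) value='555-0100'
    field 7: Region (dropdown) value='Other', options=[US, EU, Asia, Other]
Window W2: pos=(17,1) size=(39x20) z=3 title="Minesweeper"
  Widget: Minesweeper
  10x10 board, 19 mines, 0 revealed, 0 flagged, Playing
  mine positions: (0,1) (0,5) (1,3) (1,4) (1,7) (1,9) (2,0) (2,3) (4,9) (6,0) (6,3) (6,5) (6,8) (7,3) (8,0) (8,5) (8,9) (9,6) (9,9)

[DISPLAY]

■■■■■                           ┃  ]┃        
■■■■■                           ┃) P┃        
■■■■■                           ┃ ▼]┃        
■■■■■                           ┃   ┃        
                                ┃  ]┃        
                                ┃ ▼]┃        
                                ┃━━━┛        
                                ┃┃           
                                ┃┃           
                                ┃┃           
━━━━━━━━━━━━━━━━━━━━━━━━━━━━━━━━┛┛           
                                             
                                             
                                             


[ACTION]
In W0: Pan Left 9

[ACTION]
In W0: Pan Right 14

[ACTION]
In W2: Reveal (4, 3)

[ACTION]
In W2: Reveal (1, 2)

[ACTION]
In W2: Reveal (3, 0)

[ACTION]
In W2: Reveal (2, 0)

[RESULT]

✹■■✹■                           ┃  ]┃        
■■■■■                           ┃) P┃        
✹■■■✹                           ┃ ▼]┃        
■✹■■✹                           ┃   ┃        
                                ┃  ]┃        
                                ┃ ▼]┃        
                                ┃━━━┛        
                                ┃┃           
                                ┃┃           
                                ┃┃           
━━━━━━━━━━━━━━━━━━━━━━━━━━━━━━━━┛┛           
                                             
                                             
                                             


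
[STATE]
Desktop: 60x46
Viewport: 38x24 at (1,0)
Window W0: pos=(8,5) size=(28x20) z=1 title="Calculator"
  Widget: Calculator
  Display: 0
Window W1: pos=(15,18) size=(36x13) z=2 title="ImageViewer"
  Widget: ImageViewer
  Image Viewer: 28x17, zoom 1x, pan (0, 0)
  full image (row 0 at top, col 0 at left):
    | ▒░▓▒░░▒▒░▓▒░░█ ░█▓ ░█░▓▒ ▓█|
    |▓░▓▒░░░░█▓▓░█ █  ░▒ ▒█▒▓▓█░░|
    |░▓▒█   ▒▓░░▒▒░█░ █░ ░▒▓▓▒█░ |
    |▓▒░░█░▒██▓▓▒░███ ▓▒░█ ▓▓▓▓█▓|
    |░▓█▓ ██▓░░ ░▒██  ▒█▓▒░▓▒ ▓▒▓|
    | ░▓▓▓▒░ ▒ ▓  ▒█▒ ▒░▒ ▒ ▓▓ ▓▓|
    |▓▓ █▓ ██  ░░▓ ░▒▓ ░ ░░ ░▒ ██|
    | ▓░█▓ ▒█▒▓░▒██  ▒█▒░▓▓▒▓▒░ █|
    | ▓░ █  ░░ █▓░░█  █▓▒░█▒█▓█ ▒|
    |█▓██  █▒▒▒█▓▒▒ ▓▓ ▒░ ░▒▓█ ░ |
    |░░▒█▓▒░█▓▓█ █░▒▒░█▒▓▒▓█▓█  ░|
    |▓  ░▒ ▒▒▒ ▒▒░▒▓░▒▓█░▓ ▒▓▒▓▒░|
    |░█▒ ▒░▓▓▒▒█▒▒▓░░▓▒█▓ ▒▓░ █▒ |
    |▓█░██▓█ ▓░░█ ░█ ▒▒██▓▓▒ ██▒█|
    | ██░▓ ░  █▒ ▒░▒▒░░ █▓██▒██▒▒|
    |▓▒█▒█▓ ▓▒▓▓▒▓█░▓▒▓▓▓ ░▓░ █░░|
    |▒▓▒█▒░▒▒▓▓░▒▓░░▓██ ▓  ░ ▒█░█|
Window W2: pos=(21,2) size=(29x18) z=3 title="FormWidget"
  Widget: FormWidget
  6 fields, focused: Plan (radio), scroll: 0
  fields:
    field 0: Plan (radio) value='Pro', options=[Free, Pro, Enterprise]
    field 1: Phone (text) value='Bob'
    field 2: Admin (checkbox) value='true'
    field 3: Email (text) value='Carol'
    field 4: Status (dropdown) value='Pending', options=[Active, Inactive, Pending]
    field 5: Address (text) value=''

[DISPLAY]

                                      
                                      
                    ┏━━━━━━━━━━━━━━━━━
                    ┃ FormWidget      
                    ┠─────────────────
       ┏━━━━━━━━━━━━┃> Plan:       ( )
       ┃ Calculator ┃  Phone:      [Bo
       ┠────────────┃  Admin:      [x]
       ┃            ┃  Email:      [Ca
       ┃┌───┬───┬───┃  Status:     [Pe
       ┃│ 7 │ 8 │ 9 ┃  Address:    [  
       ┃├───┼───┼───┃                 
       ┃│ 4 │ 5 │ 6 ┃                 
       ┃├───┼───┼───┃                 
       ┃│ 1 │ 2 │ 3 ┃                 
       ┃├───┼───┼───┃                 
       ┃│ 0 │ . │ = ┃                 
       ┃├───┼───┼───┃                 
       ┃│ C │ ┏━━━━━┃                 
       ┃└───┴─┃ Imag┗━━━━━━━━━━━━━━━━━
       ┃      ┠───────────────────────
       ┃      ┃ ▒░▓▒░░▒▒░▓▒░░█ ░█▓ ░█░
       ┃      ┃▓░▓▒░░░░█▓▓░█ █  ░▒ ▒█▒
       ┃      ┃░▓▒█   ▒▓░░▒▒░█░ █░ ░▒▓


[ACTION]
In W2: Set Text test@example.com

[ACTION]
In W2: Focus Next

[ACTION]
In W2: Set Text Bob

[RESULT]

                                      
                                      
                    ┏━━━━━━━━━━━━━━━━━
                    ┃ FormWidget      
                    ┠─────────────────
       ┏━━━━━━━━━━━━┃  Plan:       ( )
       ┃ Calculator ┃> Phone:      [Bo
       ┠────────────┃  Admin:      [x]
       ┃            ┃  Email:      [Ca
       ┃┌───┬───┬───┃  Status:     [Pe
       ┃│ 7 │ 8 │ 9 ┃  Address:    [  
       ┃├───┼───┼───┃                 
       ┃│ 4 │ 5 │ 6 ┃                 
       ┃├───┼───┼───┃                 
       ┃│ 1 │ 2 │ 3 ┃                 
       ┃├───┼───┼───┃                 
       ┃│ 0 │ . │ = ┃                 
       ┃├───┼───┼───┃                 
       ┃│ C │ ┏━━━━━┃                 
       ┃└───┴─┃ Imag┗━━━━━━━━━━━━━━━━━
       ┃      ┠───────────────────────
       ┃      ┃ ▒░▓▒░░▒▒░▓▒░░█ ░█▓ ░█░
       ┃      ┃▓░▓▒░░░░█▓▓░█ █  ░▒ ▒█▒
       ┃      ┃░▓▒█   ▒▓░░▒▒░█░ █░ ░▒▓


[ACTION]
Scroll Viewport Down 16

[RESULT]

       ┃│ 0 │ . │ = ┃                 
       ┃├───┼───┼───┃                 
       ┃│ C │ ┏━━━━━┃                 
       ┃└───┴─┃ Imag┗━━━━━━━━━━━━━━━━━
       ┃      ┠───────────────────────
       ┃      ┃ ▒░▓▒░░▒▒░▓▒░░█ ░█▓ ░█░
       ┃      ┃▓░▓▒░░░░█▓▓░█ █  ░▒ ▒█▒
       ┃      ┃░▓▒█   ▒▓░░▒▒░█░ █░ ░▒▓
       ┗━━━━━━┃▓▒░░█░▒██▓▓▒░███ ▓▒░█ ▓
              ┃░▓█▓ ██▓░░ ░▒██  ▒█▓▒░▓
              ┃ ░▓▓▓▒░ ▒ ▓  ▒█▒ ▒░▒ ▒ 
              ┃▓▓ █▓ ██  ░░▓ ░▒▓ ░ ░░ 
              ┃ ▓░█▓ ▒█▒▓░▒██  ▒█▒░▓▓▒
              ┃ ▓░ █  ░░ █▓░░█  █▓▒░█▒
              ┗━━━━━━━━━━━━━━━━━━━━━━━
                                      
                                      
                                      
                                      
                                      
                                      
                                      
                                      
                                      


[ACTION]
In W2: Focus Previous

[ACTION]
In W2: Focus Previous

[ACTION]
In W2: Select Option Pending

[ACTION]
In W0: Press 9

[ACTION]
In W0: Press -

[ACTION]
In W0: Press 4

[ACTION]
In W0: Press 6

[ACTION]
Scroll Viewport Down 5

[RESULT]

       ┃      ┃ ▒░▓▒░░▒▒░▓▒░░█ ░█▓ ░█░
       ┃      ┃▓░▓▒░░░░█▓▓░█ █  ░▒ ▒█▒
       ┃      ┃░▓▒█   ▒▓░░▒▒░█░ █░ ░▒▓
       ┗━━━━━━┃▓▒░░█░▒██▓▓▒░███ ▓▒░█ ▓
              ┃░▓█▓ ██▓░░ ░▒██  ▒█▓▒░▓
              ┃ ░▓▓▓▒░ ▒ ▓  ▒█▒ ▒░▒ ▒ 
              ┃▓▓ █▓ ██  ░░▓ ░▒▓ ░ ░░ 
              ┃ ▓░█▓ ▒█▒▓░▒██  ▒█▒░▓▓▒
              ┃ ▓░ █  ░░ █▓░░█  █▓▒░█▒
              ┗━━━━━━━━━━━━━━━━━━━━━━━
                                      
                                      
                                      
                                      
                                      
                                      
                                      
                                      
                                      
                                      
                                      
                                      
                                      
                                      


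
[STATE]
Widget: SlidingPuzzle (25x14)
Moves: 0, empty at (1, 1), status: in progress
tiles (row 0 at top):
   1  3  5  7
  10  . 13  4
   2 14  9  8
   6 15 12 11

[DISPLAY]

┌────┬────┬────┬────┐    
│  1 │  3 │  5 │  7 │    
├────┼────┼────┼────┤    
│ 10 │    │ 13 │  4 │    
├────┼────┼────┼────┤    
│  2 │ 14 │  9 │  8 │    
├────┼────┼────┼────┤    
│  6 │ 15 │ 12 │ 11 │    
└────┴────┴────┴────┘    
Moves: 0                 
                         
                         
                         
                         


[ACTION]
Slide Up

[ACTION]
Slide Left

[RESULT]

┌────┬────┬────┬────┐    
│  1 │  3 │  5 │  7 │    
├────┼────┼────┼────┤    
│ 10 │ 14 │ 13 │  4 │    
├────┼────┼────┼────┤    
│  2 │  9 │    │  8 │    
├────┼────┼────┼────┤    
│  6 │ 15 │ 12 │ 11 │    
└────┴────┴────┴────┘    
Moves: 2                 
                         
                         
                         
                         


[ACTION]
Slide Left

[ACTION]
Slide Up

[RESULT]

┌────┬────┬────┬────┐    
│  1 │  3 │  5 │  7 │    
├────┼────┼────┼────┤    
│ 10 │ 14 │ 13 │  4 │    
├────┼────┼────┼────┤    
│  2 │  9 │  8 │ 11 │    
├────┼────┼────┼────┤    
│  6 │ 15 │ 12 │    │    
└────┴────┴────┴────┘    
Moves: 4                 
                         
                         
                         
                         


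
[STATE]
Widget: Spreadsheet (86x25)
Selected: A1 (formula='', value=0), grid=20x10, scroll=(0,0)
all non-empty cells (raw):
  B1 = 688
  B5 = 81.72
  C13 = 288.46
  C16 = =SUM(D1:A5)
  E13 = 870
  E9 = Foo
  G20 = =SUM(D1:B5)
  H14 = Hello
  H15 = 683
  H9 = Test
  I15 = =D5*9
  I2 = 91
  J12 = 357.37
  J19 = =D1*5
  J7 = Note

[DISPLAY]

A1:                                                                                   
       A       B       C       D       E       F       G       H       I       J      
--------------------------------------------------------------------------------------
  1      [0]     688       0       0       0       0       0       0       0       0  
  2        0       0       0       0       0       0       0       0      91       0  
  3        0       0       0       0       0       0       0       0       0       0  
  4        0       0       0       0       0       0       0       0       0       0  
  5        0   81.72       0       0       0       0       0       0       0       0  
  6        0       0       0       0       0       0       0       0       0       0  
  7        0       0       0       0       0       0       0       0       0Note      
  8        0       0       0       0       0       0       0       0       0       0  
  9        0       0       0       0Foo            0       0Test           0       0  
 10        0       0       0       0       0       0       0       0       0       0  
 11        0       0       0       0       0       0       0       0       0       0  
 12        0       0       0       0       0       0       0       0       0  357.37  
 13        0       0  288.46       0     870       0       0       0       0       0  
 14        0       0       0       0       0       0       0Hello          0       0  
 15        0       0       0       0       0       0       0     683       0       0  
 16        0       0  769.72       0       0       0       0       0       0       0  
 17        0       0       0       0       0       0       0       0       0       0  
 18        0       0       0       0       0       0       0       0       0       0  
 19        0       0       0       0       0       0       0       0       0       0  
 20        0       0       0       0       0       0  769.72       0       0       0  
                                                                                      
                                                                                      


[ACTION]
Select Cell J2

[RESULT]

J2:                                                                                   
       A       B       C       D       E       F       G       H       I       J      
--------------------------------------------------------------------------------------
  1        0     688       0       0       0       0       0       0       0       0  
  2        0       0       0       0       0       0       0       0      91     [0]  
  3        0       0       0       0       0       0       0       0       0       0  
  4        0       0       0       0       0       0       0       0       0       0  
  5        0   81.72       0       0       0       0       0       0       0       0  
  6        0       0       0       0       0       0       0       0       0       0  
  7        0       0       0       0       0       0       0       0       0Note      
  8        0       0       0       0       0       0       0       0       0       0  
  9        0       0       0       0Foo            0       0Test           0       0  
 10        0       0       0       0       0       0       0       0       0       0  
 11        0       0       0       0       0       0       0       0       0       0  
 12        0       0       0       0       0       0       0       0       0  357.37  
 13        0       0  288.46       0     870       0       0       0       0       0  
 14        0       0       0       0       0       0       0Hello          0       0  
 15        0       0       0       0       0       0       0     683       0       0  
 16        0       0  769.72       0       0       0       0       0       0       0  
 17        0       0       0       0       0       0       0       0       0       0  
 18        0       0       0       0       0       0       0       0       0       0  
 19        0       0       0       0       0       0       0       0       0       0  
 20        0       0       0       0       0       0  769.72       0       0       0  
                                                                                      
                                                                                      


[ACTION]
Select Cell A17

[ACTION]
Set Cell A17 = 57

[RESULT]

A17: 57                                                                               
       A       B       C       D       E       F       G       H       I       J      
--------------------------------------------------------------------------------------
  1        0     688       0       0       0       0       0       0       0       0  
  2        0       0       0       0       0       0       0       0      91       0  
  3        0       0       0       0       0       0       0       0       0       0  
  4        0       0       0       0       0       0       0       0       0       0  
  5        0   81.72       0       0       0       0       0       0       0       0  
  6        0       0       0       0       0       0       0       0       0       0  
  7        0       0       0       0       0       0       0       0       0Note      
  8        0       0       0       0       0       0       0       0       0       0  
  9        0       0       0       0Foo            0       0Test           0       0  
 10        0       0       0       0       0       0       0       0       0       0  
 11        0       0       0       0       0       0       0       0       0       0  
 12        0       0       0       0       0       0       0       0       0  357.37  
 13        0       0  288.46       0     870       0       0       0       0       0  
 14        0       0       0       0       0       0       0Hello          0       0  
 15        0       0       0       0       0       0       0     683       0       0  
 16        0       0  769.72       0       0       0       0       0       0       0  
 17     [57]       0       0       0       0       0       0       0       0       0  
 18        0       0       0       0       0       0       0       0       0       0  
 19        0       0       0       0       0       0       0       0       0       0  
 20        0       0       0       0       0       0  769.72       0       0       0  
                                                                                      
                                                                                      


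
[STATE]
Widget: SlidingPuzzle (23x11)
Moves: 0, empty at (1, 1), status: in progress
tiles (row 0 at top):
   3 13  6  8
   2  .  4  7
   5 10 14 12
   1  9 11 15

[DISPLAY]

┌────┬────┬────┬────┐  
│  3 │ 13 │  6 │  8 │  
├────┼────┼────┼────┤  
│  2 │    │  4 │  7 │  
├────┼────┼────┼────┤  
│  5 │ 10 │ 14 │ 12 │  
├────┼────┼────┼────┤  
│  1 │  9 │ 11 │ 15 │  
└────┴────┴────┴────┘  
Moves: 0               
                       


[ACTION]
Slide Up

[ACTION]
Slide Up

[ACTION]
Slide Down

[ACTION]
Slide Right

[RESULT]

┌────┬────┬────┬────┐  
│  3 │ 13 │  6 │  8 │  
├────┼────┼────┼────┤  
│  2 │ 10 │  4 │  7 │  
├────┼────┼────┼────┤  
│    │  5 │ 14 │ 12 │  
├────┼────┼────┼────┤  
│  1 │  9 │ 11 │ 15 │  
└────┴────┴────┴────┘  
Moves: 4               
                       


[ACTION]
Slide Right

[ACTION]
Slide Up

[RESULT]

┌────┬────┬────┬────┐  
│  3 │ 13 │  6 │  8 │  
├────┼────┼────┼────┤  
│  2 │ 10 │  4 │  7 │  
├────┼────┼────┼────┤  
│  1 │  5 │ 14 │ 12 │  
├────┼────┼────┼────┤  
│    │  9 │ 11 │ 15 │  
└────┴────┴────┴────┘  
Moves: 5               
                       


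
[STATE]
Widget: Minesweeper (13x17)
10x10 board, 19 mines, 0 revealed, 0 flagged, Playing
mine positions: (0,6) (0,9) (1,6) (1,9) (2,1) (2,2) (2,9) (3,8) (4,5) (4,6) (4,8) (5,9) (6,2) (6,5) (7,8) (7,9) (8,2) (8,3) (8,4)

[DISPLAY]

■■■■■■■■■■   
■■■■■■■■■■   
■■■■■■■■■■   
■■■■■■■■■■   
■■■■■■■■■■   
■■■■■■■■■■   
■■■■■■■■■■   
■■■■■■■■■■   
■■■■■■■■■■   
■■■■■■■■■■   
             
             
             
             
             
             
             


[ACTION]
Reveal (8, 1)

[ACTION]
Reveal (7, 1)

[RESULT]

■■■■■■■■■■   
■■■■■■■■■■   
■■■■■■■■■■   
■■■■■■■■■■   
■■■■■■■■■■   
■■■■■■■■■■   
■■■■■■■■■■   
■2■■■■■■■■   
■1■■■■■■■■   
■■■■■■■■■■   
             
             
             
             
             
             
             


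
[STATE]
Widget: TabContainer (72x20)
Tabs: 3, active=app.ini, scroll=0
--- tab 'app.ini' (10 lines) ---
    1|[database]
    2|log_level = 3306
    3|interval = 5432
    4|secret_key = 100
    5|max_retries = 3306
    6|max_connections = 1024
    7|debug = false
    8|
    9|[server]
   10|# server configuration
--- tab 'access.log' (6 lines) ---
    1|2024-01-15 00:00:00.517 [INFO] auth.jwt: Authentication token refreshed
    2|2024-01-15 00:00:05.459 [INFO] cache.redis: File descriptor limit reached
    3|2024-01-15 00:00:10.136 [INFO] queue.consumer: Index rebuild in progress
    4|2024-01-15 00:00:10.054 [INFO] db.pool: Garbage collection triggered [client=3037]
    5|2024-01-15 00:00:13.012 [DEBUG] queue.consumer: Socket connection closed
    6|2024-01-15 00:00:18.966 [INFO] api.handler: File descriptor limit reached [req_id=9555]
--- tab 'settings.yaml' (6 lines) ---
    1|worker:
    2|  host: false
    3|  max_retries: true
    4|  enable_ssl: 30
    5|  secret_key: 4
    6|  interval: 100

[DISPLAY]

[app.ini]│ access.log │ settings.yaml                                   
────────────────────────────────────────────────────────────────────────
[database]                                                              
log_level = 3306                                                        
interval = 5432                                                         
secret_key = 100                                                        
max_retries = 3306                                                      
max_connections = 1024                                                  
debug = false                                                           
                                                                        
[server]                                                                
# server configuration                                                  
                                                                        
                                                                        
                                                                        
                                                                        
                                                                        
                                                                        
                                                                        
                                                                        


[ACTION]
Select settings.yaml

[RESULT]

 app.ini │ access.log │[settings.yaml]                                  
────────────────────────────────────────────────────────────────────────
worker:                                                                 
  host: false                                                           
  max_retries: true                                                     
  enable_ssl: 30                                                        
  secret_key: 4                                                         
  interval: 100                                                         
                                                                        
                                                                        
                                                                        
                                                                        
                                                                        
                                                                        
                                                                        
                                                                        
                                                                        
                                                                        
                                                                        
                                                                        


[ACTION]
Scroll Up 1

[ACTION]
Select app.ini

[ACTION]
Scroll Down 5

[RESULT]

[app.ini]│ access.log │ settings.yaml                                   
────────────────────────────────────────────────────────────────────────
max_connections = 1024                                                  
debug = false                                                           
                                                                        
[server]                                                                
# server configuration                                                  
                                                                        
                                                                        
                                                                        
                                                                        
                                                                        
                                                                        
                                                                        
                                                                        
                                                                        
                                                                        
                                                                        
                                                                        
                                                                        


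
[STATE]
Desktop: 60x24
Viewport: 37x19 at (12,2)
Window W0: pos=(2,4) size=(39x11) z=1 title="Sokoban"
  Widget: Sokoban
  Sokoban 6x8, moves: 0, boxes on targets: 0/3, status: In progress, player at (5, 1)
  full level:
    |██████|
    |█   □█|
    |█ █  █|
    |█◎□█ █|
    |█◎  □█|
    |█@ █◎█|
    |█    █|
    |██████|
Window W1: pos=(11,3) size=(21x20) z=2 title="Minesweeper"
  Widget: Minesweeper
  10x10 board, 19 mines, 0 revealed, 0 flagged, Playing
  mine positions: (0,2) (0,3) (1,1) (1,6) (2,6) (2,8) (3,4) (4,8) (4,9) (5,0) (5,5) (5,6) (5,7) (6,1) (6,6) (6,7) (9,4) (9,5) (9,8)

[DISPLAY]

                                     
━━━━━━━━━━━━━━━━━━━┓                 
 Minesweeper       ┃━━━━━━━━┓        
───────────────────┨        ┃        
■■■■■■■■■■         ┃────────┨        
■■■■■■■■■■         ┃        ┃        
■■■■■■■■■■         ┃        ┃        
■■■■■■■■■■         ┃        ┃        
■■■■■■■■■■         ┃        ┃        
■■■■■■■■■■         ┃        ┃        
■■■■■■■■■■         ┃        ┃        
■■■■■■■■■■         ┃        ┃        
■■■■■■■■■■         ┃━━━━━━━━┛        
■■■■■■■■■■         ┃                 
                   ┃                 
                   ┃                 
                   ┃                 
                   ┃                 
                   ┃                 


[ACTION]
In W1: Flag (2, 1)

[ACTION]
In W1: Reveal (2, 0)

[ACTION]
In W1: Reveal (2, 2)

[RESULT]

                                     
━━━━━━━━━━━━━━━━━━━┓                 
 Minesweeper       ┃━━━━━━━━┓        
───────────────────┨        ┃        
■■■■■■■■■■         ┃────────┨        
■■■■■■■■■■         ┃        ┃        
1⚑1■■■■■■■         ┃        ┃        
■■■■■■■■■■         ┃        ┃        
■■■■■■■■■■         ┃        ┃        
■■■■■■■■■■         ┃        ┃        
■■■■■■■■■■         ┃        ┃        
■■■■■■■■■■         ┃        ┃        
■■■■■■■■■■         ┃━━━━━━━━┛        
■■■■■■■■■■         ┃                 
                   ┃                 
                   ┃                 
                   ┃                 
                   ┃                 
                   ┃                 


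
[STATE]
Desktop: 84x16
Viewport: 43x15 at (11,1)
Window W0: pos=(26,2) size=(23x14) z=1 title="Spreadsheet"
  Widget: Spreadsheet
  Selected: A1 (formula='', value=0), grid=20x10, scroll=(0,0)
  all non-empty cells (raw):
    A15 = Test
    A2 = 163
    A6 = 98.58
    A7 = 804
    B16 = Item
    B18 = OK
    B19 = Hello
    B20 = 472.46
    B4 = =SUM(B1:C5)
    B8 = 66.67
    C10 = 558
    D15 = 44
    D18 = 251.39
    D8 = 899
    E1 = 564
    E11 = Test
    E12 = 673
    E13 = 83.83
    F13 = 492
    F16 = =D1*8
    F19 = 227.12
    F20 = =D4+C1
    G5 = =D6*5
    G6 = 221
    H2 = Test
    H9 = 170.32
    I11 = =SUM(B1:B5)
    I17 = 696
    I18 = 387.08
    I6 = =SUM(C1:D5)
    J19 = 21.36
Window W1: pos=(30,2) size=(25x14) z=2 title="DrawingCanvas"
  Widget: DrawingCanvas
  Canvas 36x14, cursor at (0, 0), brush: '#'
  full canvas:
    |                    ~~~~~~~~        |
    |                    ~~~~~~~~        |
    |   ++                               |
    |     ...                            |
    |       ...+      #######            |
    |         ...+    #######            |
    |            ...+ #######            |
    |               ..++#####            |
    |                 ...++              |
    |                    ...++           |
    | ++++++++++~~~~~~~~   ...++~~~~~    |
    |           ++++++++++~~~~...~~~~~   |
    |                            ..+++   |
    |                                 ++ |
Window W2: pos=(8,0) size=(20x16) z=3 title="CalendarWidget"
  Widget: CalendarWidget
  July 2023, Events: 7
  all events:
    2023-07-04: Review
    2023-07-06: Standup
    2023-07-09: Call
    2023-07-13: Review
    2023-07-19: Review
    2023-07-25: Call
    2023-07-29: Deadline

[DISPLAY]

alendarWidget   ┃                          
────────────────┨━━┏━━━━━━━━━━━━━━━━━━━━━━━
  July 2023     ┃Sp┃ DrawingCanvas         
 Tu We Th Fr Sa ┃──┠───────────────────────
              1 ┃1:┃+                   ~~~
  4*  5  6*  7  ┃  ┃                    ~~~
 11 12 13* 14 15┃--┃   ++                  
 18 19* 20 21 22┃ 1┃     ...               
 25* 26 27 28 29┃ 2┃       ...+      ######
                ┃ 3┃         ...+    ######
                ┃ 4┃            ...+ ######
                ┃ 5┃               ..++####
                ┃ 6┃                 ...++ 
                ┃ 7┃                    ...
━━━━━━━━━━━━━━━━┛━━┗━━━━━━━━━━━━━━━━━━━━━━━


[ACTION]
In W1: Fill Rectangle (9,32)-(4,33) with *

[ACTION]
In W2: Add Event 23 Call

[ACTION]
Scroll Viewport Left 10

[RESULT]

       ┃ CalendarWidget   ┃                
       ┠──────────────────┨━━┏━━━━━━━━━━━━━
       ┃    July 2023     ┃Sp┃ DrawingCanva
       ┃Mo Tu We Th Fr Sa ┃──┠─────────────
       ┃                1 ┃1:┃+            
       ┃ 3  4*  5  6*  7  ┃  ┃             
       ┃10 11 12 13* 14 15┃--┃   ++        
       ┃17 18 19* 20 21 22┃ 1┃     ...     
       ┃24 25* 26 27 28 29┃ 2┃       ...+  
       ┃31                ┃ 3┃         ...+
       ┃                  ┃ 4┃            .
       ┃                  ┃ 5┃             
       ┃                  ┃ 6┃             
       ┃                  ┃ 7┃             
       ┗━━━━━━━━━━━━━━━━━━┛━━┗━━━━━━━━━━━━━


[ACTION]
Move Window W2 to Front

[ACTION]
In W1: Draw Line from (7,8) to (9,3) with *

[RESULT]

       ┃ CalendarWidget   ┃                
       ┠──────────────────┨━━┏━━━━━━━━━━━━━
       ┃    July 2023     ┃Sp┃ DrawingCanva
       ┃Mo Tu We Th Fr Sa ┃──┠─────────────
       ┃                1 ┃1:┃+            
       ┃ 3  4*  5  6*  7  ┃  ┃             
       ┃10 11 12 13* 14 15┃--┃   ++        
       ┃17 18 19* 20 21 22┃ 1┃     ...     
       ┃24 25* 26 27 28 29┃ 2┃       ...+  
       ┃31                ┃ 3┃         ...+
       ┃                  ┃ 4┃            .
       ┃                  ┃ 5┃       **    
       ┃                  ┃ 6┃     **      
       ┃                  ┃ 7┃   **        
       ┗━━━━━━━━━━━━━━━━━━┛━━┗━━━━━━━━━━━━━


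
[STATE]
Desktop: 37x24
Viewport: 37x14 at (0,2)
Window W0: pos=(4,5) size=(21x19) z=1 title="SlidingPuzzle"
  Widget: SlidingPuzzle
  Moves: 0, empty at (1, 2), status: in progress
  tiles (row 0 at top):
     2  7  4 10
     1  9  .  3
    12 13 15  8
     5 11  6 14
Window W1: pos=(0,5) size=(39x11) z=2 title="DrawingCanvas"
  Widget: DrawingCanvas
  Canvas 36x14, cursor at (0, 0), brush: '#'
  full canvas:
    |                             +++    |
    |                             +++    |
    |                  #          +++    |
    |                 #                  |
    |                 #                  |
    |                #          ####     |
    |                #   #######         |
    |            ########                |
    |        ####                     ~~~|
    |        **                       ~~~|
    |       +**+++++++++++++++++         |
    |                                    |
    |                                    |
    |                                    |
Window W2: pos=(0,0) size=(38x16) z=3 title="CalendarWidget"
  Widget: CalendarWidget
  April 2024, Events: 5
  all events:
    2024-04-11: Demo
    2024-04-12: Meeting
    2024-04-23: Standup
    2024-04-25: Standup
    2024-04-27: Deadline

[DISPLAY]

┠────────────────────────────────────
┃             April 2024             
┃Mo Tu We Th Fr Sa Su                
┃ 1  2  3  4  5  6  7                
┃ 8  9 10 11* 12* 13 14              
┃15 16 17 18 19 20 21                
┃22 23* 24 25* 26 27* 28             
┃29 30                               
┃                                    
┃                                    
┃                                    
┃                                    
┃                                    
┗━━━━━━━━━━━━━━━━━━━━━━━━━━━━━━━━━━━━


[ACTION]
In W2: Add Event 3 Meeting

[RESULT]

┠────────────────────────────────────
┃             April 2024             
┃Mo Tu We Th Fr Sa Su                
┃ 1  2  3*  4  5  6  7               
┃ 8  9 10 11* 12* 13 14              
┃15 16 17 18 19 20 21                
┃22 23* 24 25* 26 27* 28             
┃29 30                               
┃                                    
┃                                    
┃                                    
┃                                    
┃                                    
┗━━━━━━━━━━━━━━━━━━━━━━━━━━━━━━━━━━━━


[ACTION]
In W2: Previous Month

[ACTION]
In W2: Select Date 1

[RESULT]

┠────────────────────────────────────
┃             March 2024             
┃Mo Tu We Th Fr Sa Su                
┃            [ 1]  2  3              
┃ 4  5  6  7  8  9 10                
┃11 12 13 14 15 16 17                
┃18 19 20 21 22 23 24                
┃25 26 27 28 29 30 31                
┃                                    
┃                                    
┃                                    
┃                                    
┃                                    
┗━━━━━━━━━━━━━━━━━━━━━━━━━━━━━━━━━━━━


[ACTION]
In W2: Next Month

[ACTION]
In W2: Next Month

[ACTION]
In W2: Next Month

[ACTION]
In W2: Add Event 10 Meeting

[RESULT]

┠────────────────────────────────────
┃             June 2024              
┃Mo Tu We Th Fr Sa Su                
┃                1  2                
┃ 3  4  5  6  7  8  9                
┃10* 11 12 13 14 15 16               
┃17 18 19 20 21 22 23                
┃24 25 26 27 28 29 30                
┃                                    
┃                                    
┃                                    
┃                                    
┃                                    
┗━━━━━━━━━━━━━━━━━━━━━━━━━━━━━━━━━━━━
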